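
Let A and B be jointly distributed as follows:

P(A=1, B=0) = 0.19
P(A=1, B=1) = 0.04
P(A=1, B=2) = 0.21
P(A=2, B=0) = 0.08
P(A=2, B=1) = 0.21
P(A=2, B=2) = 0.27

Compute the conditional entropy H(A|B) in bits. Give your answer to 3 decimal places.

Chain rule: H(A|B) = H(A,B) − H(B).
Marginals: p(A) = (0.4400, 0.5600), p(B) = (0.2700, 0.2500, 0.4800).
H(A,B) = 2.3882 bits; H(B) = 1.5183 bits.
H(A|B) = 2.3882 − 1.5183 = 0.870 bits.

0.870 bits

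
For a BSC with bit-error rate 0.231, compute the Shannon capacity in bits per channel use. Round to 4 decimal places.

0.2202 bits

Binary symmetric channel: C = 1 − h₂(ε) where h₂ is the binary entropy function.
h₂(0.231) = −0.231·log₂0.231 − 0.769·log₂0.769 = 0.7798.
C = 1 − 0.7798 = 0.2202 bits per channel use.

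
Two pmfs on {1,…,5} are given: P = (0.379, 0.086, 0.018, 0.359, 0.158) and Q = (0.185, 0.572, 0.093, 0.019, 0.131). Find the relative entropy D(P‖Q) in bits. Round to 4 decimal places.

D(P‖Q) = Σ p·log₂(p/q).
  0.379·log₂(0.379/0.185) = 0.39214
  0.086·log₂(0.086/0.572) = -0.23509
  0.018·log₂(0.018/0.093) = -0.04265
  0.359·log₂(0.359/0.019) = 1.52213
  0.158·log₂(0.158/0.131) = 0.04272
D(P‖Q) = 1.6792 bits.

1.6792 bits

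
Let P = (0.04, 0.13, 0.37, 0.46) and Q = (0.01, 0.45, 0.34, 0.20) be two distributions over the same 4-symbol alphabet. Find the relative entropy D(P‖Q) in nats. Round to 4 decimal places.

D(P‖Q) = Σ p·ln(p/q).
  0.04·ln(0.04/0.01) = 0.05545
  0.13·ln(0.13/0.45) = -0.16142
  0.37·ln(0.37/0.34) = 0.03129
  0.46·ln(0.46/0.20) = 0.38314
D(P‖Q) = 0.3085 nats.

0.3085 nats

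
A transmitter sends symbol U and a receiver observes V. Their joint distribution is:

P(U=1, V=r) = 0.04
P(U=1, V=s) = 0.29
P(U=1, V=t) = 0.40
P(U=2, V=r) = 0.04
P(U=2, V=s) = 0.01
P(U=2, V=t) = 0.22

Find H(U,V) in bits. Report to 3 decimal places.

H(U,V) = −Σ p(x,y)·log₂ p(x,y) over all 6 cells.
  cell (1,r): −0.04·log₂0.04 = 0.1858
  cell (1,s): −0.29·log₂0.29 = 0.5179
  cell (1,t): −0.40·log₂0.40 = 0.5288
  cell (2,r): −0.04·log₂0.04 = 0.1858
  cell (2,s): −0.01·log₂0.01 = 0.0664
  cell (2,t): −0.22·log₂0.22 = 0.4806
Sum = 1.965 bits.

1.965 bits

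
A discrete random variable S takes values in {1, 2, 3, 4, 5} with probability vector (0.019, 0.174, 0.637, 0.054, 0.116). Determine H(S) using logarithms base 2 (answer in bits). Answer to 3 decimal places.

1.550 bits

H(S) = −Σ p·log₂ p.
  −(0.019)·log₂(0.019) = 0.1086
  −(0.174)·log₂(0.174) = 0.4390
  −(0.637)·log₂(0.637) = 0.4145
  −(0.054)·log₂(0.054) = 0.2274
  −(0.116)·log₂(0.116) = 0.3605
Sum: 0.1086 + 0.4390 + 0.4145 + 0.2274 + 0.3605 = 1.550 bits.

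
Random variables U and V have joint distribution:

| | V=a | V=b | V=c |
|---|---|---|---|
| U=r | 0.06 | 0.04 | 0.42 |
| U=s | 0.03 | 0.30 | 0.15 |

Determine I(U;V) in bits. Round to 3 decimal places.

0.265 bits

Marginals: p(U) = (0.5200, 0.4800), p(V) = (0.0900, 0.3400, 0.5700).
I(U;V) = Σ p(x,y)·log₂[p(x,y)/(p(x)p(y))].
  (r,a): 0.06·log₂(1.2821) = 0.0215
  (r,b): 0.04·log₂(0.2262) = -0.0858
  (r,c): 0.42·log₂(1.4170) = 0.2112
  (s,a): 0.03·log₂(0.6944) = -0.0158
  (s,b): 0.30·log₂(1.8382) = 0.2635
  (s,c): 0.15·log₂(0.5482) = -0.1301
Sum = 0.265 bits.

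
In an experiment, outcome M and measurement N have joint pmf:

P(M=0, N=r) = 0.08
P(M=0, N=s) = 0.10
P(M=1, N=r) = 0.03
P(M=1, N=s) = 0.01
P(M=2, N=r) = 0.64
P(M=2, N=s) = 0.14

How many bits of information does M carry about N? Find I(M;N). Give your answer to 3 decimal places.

Marginals: p(M) = (0.1800, 0.0400, 0.7800), p(N) = (0.7500, 0.2500).
I(M;N) = H(M) + H(N) − H(M,N).
H(M) = 0.9107, H(N) = 0.8113, H(M,N) = 1.6511.
I(M;N) = 0.9107 + 0.8113 − 1.6511 = 0.071 bits.

0.071 bits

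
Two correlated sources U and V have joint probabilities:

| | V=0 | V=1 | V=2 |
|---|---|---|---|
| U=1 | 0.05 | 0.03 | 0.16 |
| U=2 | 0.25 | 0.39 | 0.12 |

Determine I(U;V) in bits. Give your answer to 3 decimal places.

Marginals: p(U) = (0.2400, 0.7600), p(V) = (0.3000, 0.4200, 0.2800).
I(U;V) = Σ p(x,y)·log₂[p(x,y)/(p(x)p(y))].
  (1,0): 0.05·log₂(0.6944) = -0.0263
  (1,1): 0.03·log₂(0.2976) = -0.0525
  (1,2): 0.16·log₂(2.3810) = 0.2002
  (2,0): 0.25·log₂(1.0965) = 0.0332
  (2,1): 0.39·log₂(1.2218) = 0.1127
  (2,2): 0.12·log₂(0.5639) = -0.0992
Sum = 0.168 bits.

0.168 bits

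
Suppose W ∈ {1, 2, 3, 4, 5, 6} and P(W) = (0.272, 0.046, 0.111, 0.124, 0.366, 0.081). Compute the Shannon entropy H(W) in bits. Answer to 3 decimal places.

H(W) = −Σ p·log₂ p.
  −(0.272)·log₂(0.272) = 0.5109
  −(0.046)·log₂(0.046) = 0.2043
  −(0.111)·log₂(0.111) = 0.3520
  −(0.124)·log₂(0.124) = 0.3734
  −(0.366)·log₂(0.366) = 0.5307
  −(0.081)·log₂(0.081) = 0.2937
Sum: 0.5109 + 0.2043 + 0.3520 + 0.3734 + 0.5307 + 0.2937 = 2.265 bits.

2.265 bits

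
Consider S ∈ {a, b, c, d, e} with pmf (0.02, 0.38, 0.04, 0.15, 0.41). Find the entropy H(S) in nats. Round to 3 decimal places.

H(S) = −Σ p·ln p.
  −(0.02)·ln(0.02) = 0.0782
  −(0.38)·ln(0.38) = 0.3677
  −(0.04)·ln(0.04) = 0.1288
  −(0.15)·ln(0.15) = 0.2846
  −(0.41)·ln(0.41) = 0.3656
Sum: 0.0782 + 0.3677 + 0.1288 + 0.2846 + 0.3656 = 1.225 nats.

1.225 nats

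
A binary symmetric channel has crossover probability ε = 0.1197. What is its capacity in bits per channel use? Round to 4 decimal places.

Binary symmetric channel: C = 1 − h₂(ε) where h₂ is the binary entropy function.
h₂(0.1197) = −0.1197·log₂0.1197 − 0.8803·log₂0.8803 = 0.5285.
C = 1 − 0.5285 = 0.4715 bits per channel use.

0.4715 bits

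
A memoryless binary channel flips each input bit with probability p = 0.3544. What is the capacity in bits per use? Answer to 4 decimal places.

0.0621 bits

Binary symmetric channel: C = 1 − h₂(ε) where h₂ is the binary entropy function.
h₂(0.3544) = −0.3544·log₂0.3544 − 0.6456·log₂0.6456 = 0.9379.
C = 1 − 0.9379 = 0.0621 bits per channel use.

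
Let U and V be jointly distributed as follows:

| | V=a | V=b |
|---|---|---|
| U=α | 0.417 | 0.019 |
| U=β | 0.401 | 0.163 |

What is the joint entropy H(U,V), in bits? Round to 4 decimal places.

H(U,V) = −Σ p(x,y)·log₂ p(x,y) over all 4 cells.
  cell (α,a): −0.417·log₂0.417 = 0.52620
  cell (α,b): −0.019·log₂0.019 = 0.10864
  cell (β,a): −0.401·log₂0.401 = 0.52865
  cell (β,b): −0.163·log₂0.163 = 0.42658
Sum = 1.5901 bits.

1.5901 bits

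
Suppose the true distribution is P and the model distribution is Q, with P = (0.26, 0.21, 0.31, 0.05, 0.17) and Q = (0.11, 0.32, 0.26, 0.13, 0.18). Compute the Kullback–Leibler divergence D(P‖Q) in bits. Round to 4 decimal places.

0.1908 bits

D(P‖Q) = Σ p·log₂(p/q).
  0.26·log₂(0.26/0.11) = 0.32266
  0.21·log₂(0.21/0.32) = -0.12761
  0.31·log₂(0.31/0.26) = 0.07866
  0.05·log₂(0.05/0.13) = -0.06893
  0.17·log₂(0.17/0.18) = -0.01402
D(P‖Q) = 0.1908 bits.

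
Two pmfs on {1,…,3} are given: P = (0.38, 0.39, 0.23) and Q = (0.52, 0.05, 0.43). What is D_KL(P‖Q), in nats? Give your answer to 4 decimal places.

D(P‖Q) = Σ p·ln(p/q).
  0.38·ln(0.38/0.52) = -0.11919
  0.39·ln(0.39/0.05) = 0.80111
  0.23·ln(0.23/0.43) = -0.14391
D(P‖Q) = 0.5380 nats.

0.5380 nats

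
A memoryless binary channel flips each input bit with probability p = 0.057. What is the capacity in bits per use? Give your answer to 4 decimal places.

0.6846 bits

Binary symmetric channel: C = 1 − h₂(ε) where h₂ is the binary entropy function.
h₂(0.057) = −0.057·log₂0.057 − 0.943·log₂0.943 = 0.3154.
C = 1 − 0.3154 = 0.6846 bits per channel use.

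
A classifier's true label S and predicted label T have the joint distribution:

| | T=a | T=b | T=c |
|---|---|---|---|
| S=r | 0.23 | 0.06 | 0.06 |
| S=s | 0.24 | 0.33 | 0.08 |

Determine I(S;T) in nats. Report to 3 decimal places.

0.059 nats

Marginals: p(S) = (0.3500, 0.6500), p(T) = (0.4700, 0.3900, 0.1400).
I(S;T) = H(S) + H(T) − H(S,T).
H(S) = 0.6474, H(T) = 0.9973, H(S,T) = 1.5861.
I(S;T) = 0.6474 + 0.9973 − 1.5861 = 0.059 nats.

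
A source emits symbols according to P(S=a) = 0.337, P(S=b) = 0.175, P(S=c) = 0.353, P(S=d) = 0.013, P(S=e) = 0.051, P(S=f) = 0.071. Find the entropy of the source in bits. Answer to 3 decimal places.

H(S) = −Σ p·log₂ p.
  −(0.337)·log₂(0.337) = 0.5288
  −(0.175)·log₂(0.175) = 0.4401
  −(0.353)·log₂(0.353) = 0.5303
  −(0.013)·log₂(0.013) = 0.0814
  −(0.051)·log₂(0.051) = 0.2190
  −(0.071)·log₂(0.071) = 0.2709
Sum: 0.5288 + 0.4401 + 0.5303 + 0.0814 + 0.2190 + 0.2709 = 2.071 bits.

2.071 bits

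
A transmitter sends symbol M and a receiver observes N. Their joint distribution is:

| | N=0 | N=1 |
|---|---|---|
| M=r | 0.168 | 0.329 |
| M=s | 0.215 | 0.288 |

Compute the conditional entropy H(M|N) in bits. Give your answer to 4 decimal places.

0.9939 bits

Chain rule: H(M|N) = H(M,N) − H(N).
Marginals: p(M) = (0.4970, 0.5030), p(N) = (0.3830, 0.6170).
H(M,N) = 1.9540 bits; H(N) = 0.9601 bits.
H(M|N) = 1.9540 − 0.9601 = 0.9939 bits.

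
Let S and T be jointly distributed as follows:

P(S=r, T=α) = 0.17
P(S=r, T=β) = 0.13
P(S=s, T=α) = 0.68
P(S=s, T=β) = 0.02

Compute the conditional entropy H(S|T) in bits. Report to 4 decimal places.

Marginals: p(S) = (0.3000, 0.7000), p(T) = (0.8500, 0.1500).
H(S|T) = Σ p(T) · H(S|T=·).
  T=α: p=0.8500, H(S|T=α) = 0.7219
  T=β: p=0.1500, H(S|T=β) = 0.5665
Weighted sum = 0.6986 bits.

0.6986 bits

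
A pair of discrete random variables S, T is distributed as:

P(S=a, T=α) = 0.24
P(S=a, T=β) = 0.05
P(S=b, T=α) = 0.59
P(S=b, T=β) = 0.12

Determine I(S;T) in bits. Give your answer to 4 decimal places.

Marginals: p(S) = (0.2900, 0.7100), p(T) = (0.8300, 0.1700).
I(S;T) = Σ p(x,y)·log₂[p(x,y)/(p(x)p(y))].
  (a,α): 0.24·log₂(0.9971) = -0.00101
  (a,β): 0.05·log₂(1.0142) = 0.00102
  (b,α): 0.59·log₂(1.0012) = 0.00101
  (b,β): 0.12·log₂(0.9942) = -0.00101
Sum = 0.0000 bits.

0.0000 bits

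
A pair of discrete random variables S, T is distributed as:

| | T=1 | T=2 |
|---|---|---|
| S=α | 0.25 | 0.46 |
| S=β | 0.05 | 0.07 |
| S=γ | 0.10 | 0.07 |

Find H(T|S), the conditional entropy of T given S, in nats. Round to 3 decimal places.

Marginals: p(S) = (0.7100, 0.1200, 0.1700), p(T) = (0.4000, 0.6000).
H(T|S) = Σ p(S) · H(T|S=·).
  S=α: p=0.7100, H(T|S=α) = 0.6487
  S=β: p=0.1200, H(T|S=β) = 0.6792
  S=γ: p=0.1700, H(T|S=γ) = 0.6775
Weighted sum = 0.657 nats.

0.657 nats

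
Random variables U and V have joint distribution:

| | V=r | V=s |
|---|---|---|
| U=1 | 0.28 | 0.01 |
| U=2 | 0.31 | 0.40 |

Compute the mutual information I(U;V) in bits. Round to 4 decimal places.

Marginals: p(U) = (0.2900, 0.7100), p(V) = (0.5900, 0.4100).
I(U;V) = Σ p(x,y)·log₂[p(x,y)/(p(x)p(y))].
  (1,r): 0.28·log₂(1.6365) = 0.19896
  (1,s): 0.01·log₂(0.0841) = -0.03572
  (2,r): 0.31·log₂(0.7400) = -0.13464
  (2,s): 0.40·log₂(1.3741) = 0.18339
Sum = 0.2120 bits.

0.2120 bits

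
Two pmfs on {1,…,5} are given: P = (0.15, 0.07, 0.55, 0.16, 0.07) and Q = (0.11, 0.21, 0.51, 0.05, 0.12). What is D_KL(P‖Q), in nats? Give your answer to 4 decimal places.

D(P‖Q) = Σ p·ln(p/q).
  0.15·ln(0.15/0.11) = 0.04652
  0.07·ln(0.07/0.21) = -0.07690
  0.55·ln(0.55/0.51) = 0.04153
  0.16·ln(0.16/0.05) = 0.18610
  0.07·ln(0.07/0.12) = -0.03773
D(P‖Q) = 0.1595 nats.

0.1595 nats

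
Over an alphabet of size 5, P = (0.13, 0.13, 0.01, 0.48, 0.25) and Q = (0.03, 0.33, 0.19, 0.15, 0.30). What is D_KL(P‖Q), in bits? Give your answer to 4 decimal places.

0.7975 bits

D(P‖Q) = Σ p·log₂(p/q).
  0.13·log₂(0.13/0.03) = 0.27501
  0.13·log₂(0.13/0.33) = -0.17471
  0.01·log₂(0.01/0.19) = -0.04248
  0.48·log₂(0.48/0.15) = 0.80547
  0.25·log₂(0.25/0.30) = -0.06576
D(P‖Q) = 0.7975 bits.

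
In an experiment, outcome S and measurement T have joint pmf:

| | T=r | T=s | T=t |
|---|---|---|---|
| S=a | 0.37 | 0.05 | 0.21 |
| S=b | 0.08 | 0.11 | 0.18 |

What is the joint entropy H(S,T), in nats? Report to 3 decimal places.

H(S,T) = −Σ p(x,y)·ln p(x,y) over all 6 cells.
  cell (a,r): −0.37·ln0.37 = 0.3679
  cell (a,s): −0.05·ln0.05 = 0.1498
  cell (a,t): −0.21·ln0.21 = 0.3277
  cell (b,r): −0.08·ln0.08 = 0.2021
  cell (b,s): −0.11·ln0.11 = 0.2428
  cell (b,t): −0.18·ln0.18 = 0.3087
Sum = 1.599 nats.

1.599 nats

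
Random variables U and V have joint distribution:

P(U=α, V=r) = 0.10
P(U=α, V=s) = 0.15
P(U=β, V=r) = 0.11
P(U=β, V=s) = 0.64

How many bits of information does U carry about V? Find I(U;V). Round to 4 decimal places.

0.0477 bits

Marginals: p(U) = (0.2500, 0.7500), p(V) = (0.2100, 0.7900).
I(U;V) = H(U) + H(V) − H(U,V).
H(U) = 0.8113, H(V) = 0.7415, H(U,V) = 1.5051.
I(U;V) = 0.8113 + 0.7415 − 1.5051 = 0.0477 bits.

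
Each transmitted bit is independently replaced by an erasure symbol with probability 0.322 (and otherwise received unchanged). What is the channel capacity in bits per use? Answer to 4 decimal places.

Binary erasure channel: capacity C = 1 − ε.
C = 1 − 0.322 = 0.6780 bits per channel use.

0.6780 bits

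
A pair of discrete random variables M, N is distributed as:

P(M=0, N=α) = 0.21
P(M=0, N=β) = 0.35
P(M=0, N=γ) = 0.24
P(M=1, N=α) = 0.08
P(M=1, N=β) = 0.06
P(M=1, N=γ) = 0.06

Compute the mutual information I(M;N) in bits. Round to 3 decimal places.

0.013 bits

Marginals: p(M) = (0.8000, 0.2000), p(N) = (0.2900, 0.4100, 0.3000).
I(M;N) = H(M) + H(N) − H(M,N).
H(M) = 0.7219, H(N) = 1.5664, H(M,N) = 2.2756.
I(M;N) = 0.7219 + 1.5664 − 2.2756 = 0.013 bits.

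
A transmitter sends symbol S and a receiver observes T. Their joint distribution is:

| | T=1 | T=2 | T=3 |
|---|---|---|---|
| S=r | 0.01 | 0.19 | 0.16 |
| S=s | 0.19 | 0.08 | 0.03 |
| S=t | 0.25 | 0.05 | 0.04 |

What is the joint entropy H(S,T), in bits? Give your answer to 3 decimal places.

H(S,T) = −Σ p(x,y)·log₂ p(x,y) over all 9 cells.
  cell (r,1): −0.01·log₂0.01 = 0.0664
  cell (r,2): −0.19·log₂0.19 = 0.4552
  cell (r,3): −0.16·log₂0.16 = 0.4230
  cell (s,1): −0.19·log₂0.19 = 0.4552
  cell (s,2): −0.08·log₂0.08 = 0.2915
  cell (s,3): −0.03·log₂0.03 = 0.1518
  cell (t,1): −0.25·log₂0.25 = 0.5000
  cell (t,2): −0.05·log₂0.05 = 0.2161
  cell (t,3): −0.04·log₂0.04 = 0.1858
Sum = 2.745 bits.

2.745 bits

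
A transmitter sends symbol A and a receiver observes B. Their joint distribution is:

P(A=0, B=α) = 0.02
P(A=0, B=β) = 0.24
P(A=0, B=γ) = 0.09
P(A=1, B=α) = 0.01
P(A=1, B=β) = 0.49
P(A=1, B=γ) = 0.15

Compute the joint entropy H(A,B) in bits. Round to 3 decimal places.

1.901 bits

H(A,B) = −Σ p(x,y)·log₂ p(x,y) over all 6 cells.
  cell (0,α): −0.02·log₂0.02 = 0.1129
  cell (0,β): −0.24·log₂0.24 = 0.4941
  cell (0,γ): −0.09·log₂0.09 = 0.3127
  cell (1,α): −0.01·log₂0.01 = 0.0664
  cell (1,β): −0.49·log₂0.49 = 0.5043
  cell (1,γ): −0.15·log₂0.15 = 0.4105
Sum = 1.901 bits.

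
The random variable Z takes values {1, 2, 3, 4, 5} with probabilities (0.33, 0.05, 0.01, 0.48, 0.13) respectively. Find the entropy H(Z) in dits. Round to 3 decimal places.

H(Z) = −Σ p·log₁₀ p.
  −(0.33)·log₁₀(0.33) = 0.1589
  −(0.05)·log₁₀(0.05) = 0.0651
  −(0.01)·log₁₀(0.01) = 0.0200
  −(0.48)·log₁₀(0.48) = 0.1530
  −(0.13)·log₁₀(0.13) = 0.1152
Sum: 0.1589 + 0.0651 + 0.0200 + 0.1530 + 0.1152 = 0.512 dits.

0.512 dits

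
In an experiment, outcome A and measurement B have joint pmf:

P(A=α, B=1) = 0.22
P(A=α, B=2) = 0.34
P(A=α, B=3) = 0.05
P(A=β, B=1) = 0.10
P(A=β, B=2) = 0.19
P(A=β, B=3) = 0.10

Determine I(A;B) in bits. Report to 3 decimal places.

Marginals: p(A) = (0.6100, 0.3900), p(B) = (0.3200, 0.5300, 0.1500).
I(A;B) = Σ p(x,y)·log₂[p(x,y)/(p(x)p(y))].
  (α,1): 0.22·log₂(1.1270) = 0.0380
  (α,2): 0.34·log₂(1.0517) = 0.0247
  (α,3): 0.05·log₂(0.5464) = -0.0436
  (β,1): 0.10·log₂(0.8013) = -0.0320
  (β,2): 0.19·log₂(0.9192) = -0.0231
  (β,3): 0.10·log₂(1.7094) = 0.0773
Sum = 0.041 bits.

0.041 bits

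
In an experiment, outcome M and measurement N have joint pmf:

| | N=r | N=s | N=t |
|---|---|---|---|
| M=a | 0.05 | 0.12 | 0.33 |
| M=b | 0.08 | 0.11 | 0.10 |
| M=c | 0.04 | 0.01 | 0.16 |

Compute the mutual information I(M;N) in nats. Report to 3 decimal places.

Marginals: p(M) = (0.5000, 0.2900, 0.2100), p(N) = (0.1700, 0.2400, 0.5900).
I(M;N) = H(M) + H(N) − H(M,N).
H(M) = 1.0333, H(N) = 0.9550, H(M,N) = 1.9132.
I(M;N) = 1.0333 + 0.9550 − 1.9132 = 0.075 nats.

0.075 nats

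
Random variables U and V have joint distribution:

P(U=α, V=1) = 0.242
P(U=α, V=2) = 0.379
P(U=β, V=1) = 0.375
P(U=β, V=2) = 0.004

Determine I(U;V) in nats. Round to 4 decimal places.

0.2281 nats

Marginals: p(U) = (0.6210, 0.3790), p(V) = (0.6170, 0.3830).
I(U;V) = Σ p(x,y)·ln[p(x,y)/(p(x)p(y))].
  (α,1): 0.242·ln(0.6316) = -0.11120
  (α,2): 0.379·ln(1.5935) = 0.17659
  (β,1): 0.375·ln(1.6036) = 0.17710
  (β,2): 0.004·ln(0.0276) = -0.01437
Sum = 0.2281 nats.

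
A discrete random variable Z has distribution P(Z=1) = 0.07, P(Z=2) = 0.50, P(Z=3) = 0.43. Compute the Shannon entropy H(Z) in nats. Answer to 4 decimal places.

0.8956 nats

H(Z) = −Σ p·ln p.
  −(0.07)·ln(0.07) = 0.18615
  −(0.50)·ln(0.50) = 0.34657
  −(0.43)·ln(0.43) = 0.36291
Sum: 0.18615 + 0.34657 + 0.36291 = 0.8956 nats.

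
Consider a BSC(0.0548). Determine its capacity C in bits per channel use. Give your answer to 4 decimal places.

0.6936 bits

Binary symmetric channel: C = 1 − h₂(ε) where h₂ is the binary entropy function.
h₂(0.0548) = −0.0548·log₂0.0548 − 0.9452·log₂0.9452 = 0.3064.
C = 1 − 0.3064 = 0.6936 bits per channel use.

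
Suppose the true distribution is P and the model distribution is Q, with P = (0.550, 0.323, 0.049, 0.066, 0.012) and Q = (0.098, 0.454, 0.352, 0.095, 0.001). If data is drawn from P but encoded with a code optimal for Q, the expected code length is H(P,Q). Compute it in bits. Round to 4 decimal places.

H(P,Q) = −Σ p·log₂ q.
  −0.550·log₂(0.098) = 1.84309
  −0.323·log₂(0.454) = 0.36797
  −0.049·log₂(0.352) = 0.07381
  −0.066·log₂(0.095) = 0.22413
  −0.012·log₂(0.001) = 0.11959
H(P,Q) = 2.6286 bits.

2.6286 bits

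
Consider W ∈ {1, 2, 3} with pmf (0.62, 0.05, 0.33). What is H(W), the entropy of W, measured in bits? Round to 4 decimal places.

H(W) = −Σ p·log₂ p.
  −(0.62)·log₂(0.62) = 0.42759
  −(0.05)·log₂(0.05) = 0.21610
  −(0.33)·log₂(0.33) = 0.52782
Sum: 0.42759 + 0.21610 + 0.52782 = 1.1715 bits.

1.1715 bits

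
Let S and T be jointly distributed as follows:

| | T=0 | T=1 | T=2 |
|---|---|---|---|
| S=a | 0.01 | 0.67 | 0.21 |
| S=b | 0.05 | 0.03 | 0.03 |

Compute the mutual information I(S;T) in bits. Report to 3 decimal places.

0.152 bits

Marginals: p(S) = (0.8900, 0.1100), p(T) = (0.0600, 0.7000, 0.2400).
I(S;T) = Σ p(x,y)·log₂[p(x,y)/(p(x)p(y))].
  (a,0): 0.01·log₂(0.1873) = -0.0242
  (a,1): 0.67·log₂(1.0754) = 0.0703
  (a,2): 0.21·log₂(0.9831) = -0.0051
  (b,0): 0.05·log₂(7.5758) = 0.1461
  (b,1): 0.03·log₂(0.3896) = -0.0408
  (b,2): 0.03·log₂(1.1364) = 0.0055
Sum = 0.152 bits.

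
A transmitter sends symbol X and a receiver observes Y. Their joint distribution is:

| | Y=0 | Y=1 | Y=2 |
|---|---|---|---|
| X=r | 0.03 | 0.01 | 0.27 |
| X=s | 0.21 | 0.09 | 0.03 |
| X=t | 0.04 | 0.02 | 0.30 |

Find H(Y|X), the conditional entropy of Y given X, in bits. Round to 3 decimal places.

0.903 bits

Chain rule: H(Y|X) = H(X,Y) − H(X).
Marginals: p(X) = (0.3100, 0.3300, 0.3600), p(Y) = (0.2800, 0.1200, 0.6000).
H(X,Y) = 2.4852 bits; H(X) = 1.5822 bits.
H(Y|X) = 2.4852 − 1.5822 = 0.903 bits.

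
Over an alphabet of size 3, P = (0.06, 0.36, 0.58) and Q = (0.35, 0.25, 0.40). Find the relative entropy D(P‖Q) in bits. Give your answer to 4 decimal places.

0.3476 bits

D(P‖Q) = Σ p·log₂(p/q).
  0.06·log₂(0.06/0.35) = -0.15266
  0.36·log₂(0.36/0.25) = 0.18938
  0.58·log₂(0.58/0.40) = 0.31091
D(P‖Q) = 0.3476 bits.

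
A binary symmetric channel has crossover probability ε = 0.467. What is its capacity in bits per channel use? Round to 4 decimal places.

0.0031 bits

Binary symmetric channel: C = 1 − h₂(ε) where h₂ is the binary entropy function.
h₂(0.467) = −0.467·log₂0.467 − 0.533·log₂0.533 = 0.9969.
C = 1 − 0.9969 = 0.0031 bits per channel use.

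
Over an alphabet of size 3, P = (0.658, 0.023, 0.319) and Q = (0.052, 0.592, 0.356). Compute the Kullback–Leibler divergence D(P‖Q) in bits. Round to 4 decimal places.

2.2510 bits

D(P‖Q) = Σ p·log₂(p/q).
  0.658·log₂(0.658/0.052) = 2.40927
  0.023·log₂(0.023/0.592) = -0.10778
  0.319·log₂(0.319/0.356) = -0.05050
D(P‖Q) = 2.2510 bits.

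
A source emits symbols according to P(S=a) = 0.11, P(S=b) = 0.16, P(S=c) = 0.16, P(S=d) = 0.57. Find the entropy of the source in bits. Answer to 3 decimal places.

1.659 bits

H(S) = −Σ p·log₂ p.
  −(0.11)·log₂(0.11) = 0.3503
  −(0.16)·log₂(0.16) = 0.4230
  −(0.16)·log₂(0.16) = 0.4230
  −(0.57)·log₂(0.57) = 0.4623
Sum: 0.3503 + 0.4230 + 0.4230 + 0.4623 = 1.659 bits.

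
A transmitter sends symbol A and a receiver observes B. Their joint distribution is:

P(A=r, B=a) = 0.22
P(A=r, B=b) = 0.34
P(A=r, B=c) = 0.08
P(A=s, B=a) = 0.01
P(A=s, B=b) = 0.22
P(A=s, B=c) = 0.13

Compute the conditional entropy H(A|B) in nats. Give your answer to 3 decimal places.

0.556 nats

Marginals: p(A) = (0.6400, 0.3600), p(B) = (0.2300, 0.5600, 0.2100).
H(A|B) = Σ p(B) · H(A|B=·).
  B=a: p=0.2300, H(A|B=a) = 0.1788
  B=b: p=0.5600, H(A|B=b) = 0.6700
  B=c: p=0.2100, H(A|B=c) = 0.6645
Weighted sum = 0.556 nats.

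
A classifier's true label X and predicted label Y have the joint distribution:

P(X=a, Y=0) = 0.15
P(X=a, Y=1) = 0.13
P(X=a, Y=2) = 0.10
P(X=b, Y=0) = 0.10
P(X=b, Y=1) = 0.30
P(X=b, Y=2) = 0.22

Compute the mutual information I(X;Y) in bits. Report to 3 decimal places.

Marginals: p(X) = (0.3800, 0.6200), p(Y) = (0.2500, 0.4300, 0.3200).
I(X;Y) = Σ p(x,y)·log₂[p(x,y)/(p(x)p(y))].
  (a,0): 0.15·log₂(1.5789) = 0.0988
  (a,1): 0.13·log₂(0.7956) = -0.0429
  (a,2): 0.10·log₂(0.8224) = -0.0282
  (b,0): 0.10·log₂(0.6452) = -0.0632
  (b,1): 0.30·log₂(1.1253) = 0.0511
  (b,2): 0.22·log₂(1.1089) = 0.0328
Sum = 0.048 bits.

0.048 bits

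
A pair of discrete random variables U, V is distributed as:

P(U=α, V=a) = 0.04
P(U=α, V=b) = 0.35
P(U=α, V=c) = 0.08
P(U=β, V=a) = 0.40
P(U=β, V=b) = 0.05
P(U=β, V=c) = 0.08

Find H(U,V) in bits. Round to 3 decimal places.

2.044 bits

H(U,V) = −Σ p(x,y)·log₂ p(x,y) over all 6 cells.
  cell (α,a): −0.04·log₂0.04 = 0.1858
  cell (α,b): −0.35·log₂0.35 = 0.5301
  cell (α,c): −0.08·log₂0.08 = 0.2915
  cell (β,a): −0.40·log₂0.40 = 0.5288
  cell (β,b): −0.05·log₂0.05 = 0.2161
  cell (β,c): −0.08·log₂0.08 = 0.2915
Sum = 2.044 bits.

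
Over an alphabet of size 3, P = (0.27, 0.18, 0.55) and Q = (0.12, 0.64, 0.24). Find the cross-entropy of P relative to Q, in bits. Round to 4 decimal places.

H(P,Q) = −Σ p·log₂ q.
  −0.27·log₂(0.12) = 0.82590
  −0.18·log₂(0.64) = 0.11589
  −0.55·log₂(0.24) = 1.13239
H(P,Q) = 2.0742 bits.

2.0742 bits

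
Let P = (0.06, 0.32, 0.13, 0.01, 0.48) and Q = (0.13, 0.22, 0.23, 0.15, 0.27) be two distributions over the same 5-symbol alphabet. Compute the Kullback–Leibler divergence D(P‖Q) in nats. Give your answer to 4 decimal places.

0.2484 nats

D(P‖Q) = Σ p·ln(p/q).
  0.06·ln(0.06/0.13) = -0.04639
  0.32·ln(0.32/0.22) = 0.11990
  0.13·ln(0.13/0.23) = -0.07417
  0.01·ln(0.01/0.15) = -0.02708
  0.48·ln(0.48/0.27) = 0.27617
D(P‖Q) = 0.2484 nats.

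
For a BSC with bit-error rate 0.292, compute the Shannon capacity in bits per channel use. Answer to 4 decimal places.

Binary symmetric channel: C = 1 − h₂(ε) where h₂ is the binary entropy function.
h₂(0.292) = −0.292·log₂0.292 − 0.708·log₂0.708 = 0.8713.
C = 1 − 0.8713 = 0.1287 bits per channel use.

0.1287 bits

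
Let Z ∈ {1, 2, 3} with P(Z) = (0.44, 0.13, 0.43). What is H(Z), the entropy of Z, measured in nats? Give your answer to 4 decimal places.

H(Z) = −Σ p·ln p.
  −(0.44)·ln(0.44) = 0.36123
  −(0.13)·ln(0.13) = 0.26523
  −(0.43)·ln(0.43) = 0.36291
Sum: 0.36123 + 0.26523 + 0.36291 = 0.9894 nats.

0.9894 nats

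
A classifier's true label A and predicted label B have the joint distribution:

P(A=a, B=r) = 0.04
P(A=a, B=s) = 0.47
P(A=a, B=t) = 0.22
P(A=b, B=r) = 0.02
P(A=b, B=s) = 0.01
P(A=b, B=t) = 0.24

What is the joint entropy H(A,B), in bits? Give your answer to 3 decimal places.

1.852 bits

H(A,B) = −Σ p(x,y)·log₂ p(x,y) over all 6 cells.
  cell (a,r): −0.04·log₂0.04 = 0.1858
  cell (a,s): −0.47·log₂0.47 = 0.5120
  cell (a,t): −0.22·log₂0.22 = 0.4806
  cell (b,r): −0.02·log₂0.02 = 0.1129
  cell (b,s): −0.01·log₂0.01 = 0.0664
  cell (b,t): −0.24·log₂0.24 = 0.4941
Sum = 1.852 bits.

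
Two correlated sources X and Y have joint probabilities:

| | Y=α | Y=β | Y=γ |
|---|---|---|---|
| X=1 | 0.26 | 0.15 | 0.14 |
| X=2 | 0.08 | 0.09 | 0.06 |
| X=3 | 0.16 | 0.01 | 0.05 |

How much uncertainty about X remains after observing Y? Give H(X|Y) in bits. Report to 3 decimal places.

1.366 bits

Marginals: p(X) = (0.5500, 0.2300, 0.2200), p(Y) = (0.5000, 0.2500, 0.2500).
H(X|Y) = Σ p(Y) · H(X|Y=·).
  Y=α: p=0.5000, H(X|Y=α) = 1.4396
  Y=β: p=0.2500, H(X|Y=β) = 1.1585
  Y=γ: p=0.2500, H(X|Y=γ) = 1.4270
Weighted sum = 1.366 bits.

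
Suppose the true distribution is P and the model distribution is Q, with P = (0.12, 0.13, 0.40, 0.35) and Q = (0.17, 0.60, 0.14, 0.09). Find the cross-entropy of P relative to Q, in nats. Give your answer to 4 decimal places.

H(P,Q) = −Σ p·ln q.
  −0.12·ln(0.17) = 0.21263
  −0.13·ln(0.60) = 0.06641
  −0.40·ln(0.14) = 0.78645
  −0.35·ln(0.09) = 0.84278
H(P,Q) = 1.9083 nats.

1.9083 nats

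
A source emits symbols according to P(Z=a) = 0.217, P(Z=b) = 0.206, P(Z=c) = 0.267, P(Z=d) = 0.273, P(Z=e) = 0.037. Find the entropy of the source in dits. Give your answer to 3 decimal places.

H(Z) = −Σ p·log₁₀ p.
  −(0.217)·log₁₀(0.217) = 0.1440
  −(0.206)·log₁₀(0.206) = 0.1413
  −(0.267)·log₁₀(0.267) = 0.1531
  −(0.273)·log₁₀(0.273) = 0.1539
  −(0.037)·log₁₀(0.037) = 0.0530
Sum: 0.1440 + 0.1413 + 0.1531 + 0.1539 + 0.0530 = 0.645 dits.

0.645 dits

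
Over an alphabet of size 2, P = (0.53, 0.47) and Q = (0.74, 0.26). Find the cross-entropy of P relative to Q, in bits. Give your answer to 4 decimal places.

1.1436 bits

H(P,Q) = −Σ p·log₂ q.
  −0.53·log₂(0.74) = 0.23023
  −0.47·log₂(0.26) = 0.91341
H(P,Q) = 1.1436 bits.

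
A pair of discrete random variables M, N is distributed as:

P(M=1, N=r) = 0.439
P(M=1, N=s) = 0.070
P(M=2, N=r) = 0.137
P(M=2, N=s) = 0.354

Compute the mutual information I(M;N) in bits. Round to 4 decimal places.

0.2698 bits

Marginals: p(M) = (0.5090, 0.4910), p(N) = (0.5760, 0.4240).
I(M;N) = Σ p(x,y)·log₂[p(x,y)/(p(x)p(y))].
  (1,r): 0.439·log₂(1.4974) = 0.25568
  (1,s): 0.070·log₂(0.3244) = -0.11371
  (2,r): 0.137·log₂(0.4844) = -0.14326
  (2,s): 0.354·log₂(1.7004) = 0.27113
Sum = 0.2698 bits.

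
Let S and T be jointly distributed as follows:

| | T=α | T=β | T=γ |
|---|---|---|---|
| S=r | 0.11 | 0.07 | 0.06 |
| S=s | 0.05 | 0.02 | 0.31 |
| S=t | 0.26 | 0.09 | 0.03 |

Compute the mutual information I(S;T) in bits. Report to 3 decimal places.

Marginals: p(S) = (0.2400, 0.3800, 0.3800), p(T) = (0.4200, 0.1800, 0.4000).
I(S;T) = H(S) + H(T) − H(S,T).
H(S) = 1.5550, H(T) = 1.4997, H(S,T) = 2.6849.
I(S;T) = 1.5550 + 1.4997 − 2.6849 = 0.370 bits.

0.370 bits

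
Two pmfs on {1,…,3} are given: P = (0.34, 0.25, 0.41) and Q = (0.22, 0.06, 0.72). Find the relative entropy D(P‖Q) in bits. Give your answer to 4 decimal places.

0.3952 bits

D(P‖Q) = Σ p·log₂(p/q).
  0.34·log₂(0.34/0.22) = 0.21353
  0.25·log₂(0.25/0.06) = 0.51472
  0.41·log₂(0.41/0.72) = -0.33307
D(P‖Q) = 0.3952 bits.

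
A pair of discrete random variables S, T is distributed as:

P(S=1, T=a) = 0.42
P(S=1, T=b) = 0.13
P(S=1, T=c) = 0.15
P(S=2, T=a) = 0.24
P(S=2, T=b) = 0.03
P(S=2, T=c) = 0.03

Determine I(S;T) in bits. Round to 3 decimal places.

0.029 bits

Marginals: p(S) = (0.7000, 0.3000), p(T) = (0.6600, 0.1600, 0.1800).
I(S;T) = Σ p(x,y)·log₂[p(x,y)/(p(x)p(y))].
  (1,a): 0.42·log₂(0.9091) = -0.0578
  (1,b): 0.13·log₂(1.1607) = 0.0280
  (1,c): 0.15·log₂(1.1905) = 0.0377
  (2,a): 0.24·log₂(1.2121) = 0.0666
  (2,b): 0.03·log₂(0.6250) = -0.0203
  (2,c): 0.03·log₂(0.5556) = -0.0254
Sum = 0.029 bits.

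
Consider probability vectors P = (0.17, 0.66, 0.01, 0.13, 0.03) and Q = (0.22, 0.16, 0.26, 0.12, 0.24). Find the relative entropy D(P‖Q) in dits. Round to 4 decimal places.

D(P‖Q) = Σ p·log₁₀(p/q).
  0.17·log₁₀(0.17/0.22) = -0.01904
  0.66·log₁₀(0.66/0.16) = 0.40618
  0.01·log₁₀(0.01/0.26) = -0.01415
  0.13·log₁₀(0.13/0.12) = 0.00452
  0.03·log₁₀(0.03/0.24) = -0.02709
D(P‖Q) = 0.3504 dits.

0.3504 dits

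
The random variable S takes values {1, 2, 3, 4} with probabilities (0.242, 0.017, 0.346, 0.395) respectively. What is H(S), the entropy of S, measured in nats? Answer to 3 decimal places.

1.147 nats

H(S) = −Σ p·ln p.
  −(0.242)·ln(0.242) = 0.3434
  −(0.017)·ln(0.017) = 0.0693
  −(0.346)·ln(0.346) = 0.3672
  −(0.395)·ln(0.395) = 0.3669
Sum: 0.3434 + 0.0693 + 0.3672 + 0.3669 = 1.147 nats.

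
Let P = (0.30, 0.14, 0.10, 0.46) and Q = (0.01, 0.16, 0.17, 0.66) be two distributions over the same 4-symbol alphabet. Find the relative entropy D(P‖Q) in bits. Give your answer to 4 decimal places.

1.1290 bits

D(P‖Q) = Σ p·log₂(p/q).
  0.30·log₂(0.30/0.01) = 1.47207
  0.14·log₂(0.14/0.16) = -0.02697
  0.10·log₂(0.10/0.17) = -0.07655
  0.46·log₂(0.46/0.66) = -0.23958
D(P‖Q) = 1.1290 bits.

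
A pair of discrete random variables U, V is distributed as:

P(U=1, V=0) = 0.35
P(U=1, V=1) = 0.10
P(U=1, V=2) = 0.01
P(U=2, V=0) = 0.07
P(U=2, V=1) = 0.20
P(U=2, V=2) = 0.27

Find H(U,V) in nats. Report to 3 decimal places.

1.505 nats

H(U,V) = −Σ p(x,y)·ln p(x,y) over all 6 cells.
  cell (1,0): −0.35·ln0.35 = 0.3674
  cell (1,1): −0.10·ln0.10 = 0.2303
  cell (1,2): −0.01·ln0.01 = 0.0461
  cell (2,0): −0.07·ln0.07 = 0.1861
  cell (2,1): −0.20·ln0.20 = 0.3219
  cell (2,2): −0.27·ln0.27 = 0.3535
Sum = 1.505 nats.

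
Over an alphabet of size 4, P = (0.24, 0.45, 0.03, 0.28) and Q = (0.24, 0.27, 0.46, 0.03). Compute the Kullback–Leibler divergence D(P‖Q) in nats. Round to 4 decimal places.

D(P‖Q) = Σ p·ln(p/q).
  0.24·ln(0.24/0.24) = 0.00000
  0.45·ln(0.45/0.27) = 0.22987
  0.03·ln(0.03/0.46) = -0.08190
  0.28·ln(0.28/0.03) = 0.62541
D(P‖Q) = 0.7734 nats.

0.7734 nats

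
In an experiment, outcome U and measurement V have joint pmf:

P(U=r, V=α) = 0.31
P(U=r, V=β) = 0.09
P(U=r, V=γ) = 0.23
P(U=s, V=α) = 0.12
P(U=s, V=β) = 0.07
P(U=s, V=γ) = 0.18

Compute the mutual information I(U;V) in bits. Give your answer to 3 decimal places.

Marginals: p(U) = (0.6300, 0.3700), p(V) = (0.4300, 0.1600, 0.4100).
I(U;V) = Σ p(x,y)·log₂[p(x,y)/(p(x)p(y))].
  (r,α): 0.31·log₂(1.1443) = 0.0603
  (r,β): 0.09·log₂(0.8929) = -0.0147
  (r,γ): 0.23·log₂(0.8904) = -0.0385
  (s,α): 0.12·log₂(0.7542) = -0.0488
  (s,β): 0.07·log₂(1.1824) = 0.0169
  (s,γ): 0.18·log₂(1.1866) = 0.0444
Sum = 0.020 bits.

0.020 bits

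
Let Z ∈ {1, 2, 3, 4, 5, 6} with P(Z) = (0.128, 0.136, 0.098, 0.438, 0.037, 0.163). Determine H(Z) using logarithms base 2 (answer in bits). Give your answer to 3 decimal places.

H(Z) = −Σ p·log₂ p.
  −(0.128)·log₂(0.128) = 0.3796
  −(0.136)·log₂(0.136) = 0.3915
  −(0.098)·log₂(0.098) = 0.3284
  −(0.438)·log₂(0.438) = 0.5217
  −(0.037)·log₂(0.037) = 0.1760
  −(0.163)·log₂(0.163) = 0.4266
Sum: 0.3796 + 0.3915 + 0.3284 + 0.5217 + 0.1760 + 0.4266 = 2.224 bits.

2.224 bits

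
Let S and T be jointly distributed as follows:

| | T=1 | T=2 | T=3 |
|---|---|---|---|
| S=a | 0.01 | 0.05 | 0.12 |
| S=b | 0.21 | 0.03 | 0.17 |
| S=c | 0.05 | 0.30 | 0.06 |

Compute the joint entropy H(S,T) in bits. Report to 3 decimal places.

2.689 bits

H(S,T) = −Σ p(x,y)·log₂ p(x,y) over all 9 cells.
  cell (a,1): −0.01·log₂0.01 = 0.0664
  cell (a,2): −0.05·log₂0.05 = 0.2161
  cell (a,3): −0.12·log₂0.12 = 0.3671
  cell (b,1): −0.21·log₂0.21 = 0.4728
  cell (b,2): −0.03·log₂0.03 = 0.1518
  cell (b,3): −0.17·log₂0.17 = 0.4346
  cell (c,1): −0.05·log₂0.05 = 0.2161
  cell (c,2): −0.30·log₂0.30 = 0.5211
  cell (c,3): −0.06·log₂0.06 = 0.2435
Sum = 2.689 bits.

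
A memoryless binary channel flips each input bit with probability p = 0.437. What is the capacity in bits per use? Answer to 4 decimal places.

Binary symmetric channel: C = 1 − h₂(ε) where h₂ is the binary entropy function.
h₂(0.437) = −0.437·log₂0.437 − 0.563·log₂0.563 = 0.9885.
C = 1 − 0.9885 = 0.0115 bits per channel use.

0.0115 bits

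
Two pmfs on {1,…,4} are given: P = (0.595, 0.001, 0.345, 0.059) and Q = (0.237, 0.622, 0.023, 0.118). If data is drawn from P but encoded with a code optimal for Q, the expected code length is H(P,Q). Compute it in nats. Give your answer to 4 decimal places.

H(P,Q) = −Σ p·ln q.
  −0.595·ln(0.237) = 0.85662
  −0.001·ln(0.622) = 0.00047
  −0.345·ln(0.023) = 1.30143
  −0.059·ln(0.118) = 0.12609
H(P,Q) = 2.2846 nats.

2.2846 nats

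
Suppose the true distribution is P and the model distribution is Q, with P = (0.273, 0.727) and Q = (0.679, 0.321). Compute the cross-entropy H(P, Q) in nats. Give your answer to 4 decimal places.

0.9318 nats

H(P,Q) = −Σ p·ln q.
  −0.273·ln(0.679) = 0.10569
  −0.727·ln(0.321) = 0.82610
H(P,Q) = 0.9318 nats.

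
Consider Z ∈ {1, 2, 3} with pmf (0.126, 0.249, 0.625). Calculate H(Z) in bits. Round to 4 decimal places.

H(Z) = −Σ p·log₂ p.
  −(0.126)·log₂(0.126) = 0.37655
  −(0.249)·log₂(0.249) = 0.49944
  −(0.625)·log₂(0.625) = 0.42379
Sum: 0.37655 + 0.49944 + 0.42379 = 1.2998 bits.

1.2998 bits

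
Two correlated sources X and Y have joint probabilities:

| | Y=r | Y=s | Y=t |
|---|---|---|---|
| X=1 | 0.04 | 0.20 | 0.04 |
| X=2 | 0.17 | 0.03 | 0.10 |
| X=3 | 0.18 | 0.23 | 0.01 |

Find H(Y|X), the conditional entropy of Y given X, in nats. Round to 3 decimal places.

0.827 nats

Marginals: p(X) = (0.2800, 0.3000, 0.4200), p(Y) = (0.3900, 0.4600, 0.1500).
H(Y|X) = Σ p(X) · H(Y|X=·).
  X=1: p=0.2800, H(Y|X=1) = 0.7963
  X=2: p=0.3000, H(Y|X=2) = 0.9183
  X=3: p=0.4200, H(Y|X=3) = 0.7819
Weighted sum = 0.827 nats.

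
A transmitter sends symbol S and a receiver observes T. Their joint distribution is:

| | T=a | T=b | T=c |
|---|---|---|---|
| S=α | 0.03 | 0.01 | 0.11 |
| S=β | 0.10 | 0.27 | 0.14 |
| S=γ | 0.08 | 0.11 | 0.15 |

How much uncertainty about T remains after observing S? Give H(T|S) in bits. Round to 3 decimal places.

Chain rule: H(T|S) = H(S,T) − H(S).
Marginals: p(S) = (0.1500, 0.5100, 0.3400), p(T) = (0.2100, 0.3900, 0.4000).
H(S,T) = 2.8602 bits; H(S) = 1.4351 bits.
H(T|S) = 2.8602 − 1.4351 = 1.425 bits.

1.425 bits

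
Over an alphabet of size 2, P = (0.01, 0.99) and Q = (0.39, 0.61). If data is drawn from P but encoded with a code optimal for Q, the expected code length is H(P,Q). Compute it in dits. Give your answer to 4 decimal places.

H(P,Q) = −Σ p·log₁₀ q.
  −0.01·log₁₀(0.39) = 0.00409
  −0.99·log₁₀(0.61) = 0.21252
H(P,Q) = 0.2166 dits.

0.2166 dits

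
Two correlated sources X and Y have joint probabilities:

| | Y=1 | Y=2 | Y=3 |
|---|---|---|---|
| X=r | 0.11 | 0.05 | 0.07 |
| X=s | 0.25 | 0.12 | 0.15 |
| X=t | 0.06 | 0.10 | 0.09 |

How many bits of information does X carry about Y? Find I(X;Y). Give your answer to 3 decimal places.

Marginals: p(X) = (0.2300, 0.5200, 0.2500), p(Y) = (0.4200, 0.2700, 0.3100).
I(X;Y) = H(X) + H(Y) − H(X,Y).
H(X) = 1.4782, H(Y) = 1.5595, H(X,Y) = 3.0009.
I(X;Y) = 1.4782 + 1.5595 − 3.0009 = 0.037 bits.

0.037 bits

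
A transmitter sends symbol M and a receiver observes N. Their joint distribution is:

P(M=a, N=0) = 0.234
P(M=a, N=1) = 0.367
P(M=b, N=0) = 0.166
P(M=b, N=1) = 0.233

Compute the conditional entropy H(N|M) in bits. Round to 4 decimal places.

Chain rule: H(N|M) = H(M,N) − H(M).
Marginals: p(M) = (0.6010, 0.3990), p(N) = (0.4000, 0.6000).
H(M,N) = 1.9408 bits; H(M) = 0.9704 bits.
H(N|M) = 1.9408 − 0.9704 = 0.9704 bits.

0.9704 bits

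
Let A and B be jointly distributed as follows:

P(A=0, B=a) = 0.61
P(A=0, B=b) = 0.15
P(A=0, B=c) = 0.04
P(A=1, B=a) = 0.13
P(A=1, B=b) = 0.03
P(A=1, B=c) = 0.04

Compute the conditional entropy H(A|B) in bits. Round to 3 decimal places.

Chain rule: H(A|B) = H(A,B) − H(B).
Marginals: p(A) = (0.8000, 0.2000), p(B) = (0.7400, 0.1800, 0.0800).
H(A,B) = 1.7515 bits; H(B) = 1.0583 bits.
H(A|B) = 1.7515 − 1.0583 = 0.693 bits.

0.693 bits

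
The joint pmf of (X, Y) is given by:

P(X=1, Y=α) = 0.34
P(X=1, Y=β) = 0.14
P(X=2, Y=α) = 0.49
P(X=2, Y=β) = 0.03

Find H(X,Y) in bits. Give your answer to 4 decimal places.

1.5823 bits

H(X,Y) = −Σ p(x,y)·log₂ p(x,y) over all 4 cells.
  cell (1,α): −0.34·log₂0.34 = 0.52917
  cell (1,β): −0.14·log₂0.14 = 0.39711
  cell (2,α): −0.49·log₂0.49 = 0.50428
  cell (2,β): −0.03·log₂0.03 = 0.15177
Sum = 1.5823 bits.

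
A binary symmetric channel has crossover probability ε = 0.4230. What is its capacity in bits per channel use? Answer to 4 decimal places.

Binary symmetric channel: C = 1 − h₂(ε) where h₂ is the binary entropy function.
h₂(0.4230) = −0.4230·log₂0.4230 − 0.5770·log₂0.5770 = 0.9828.
C = 1 − 0.9828 = 0.0172 bits per channel use.

0.0172 bits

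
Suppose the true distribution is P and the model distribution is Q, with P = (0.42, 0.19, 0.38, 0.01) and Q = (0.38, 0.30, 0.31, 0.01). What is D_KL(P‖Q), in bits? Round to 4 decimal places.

D(P‖Q) = Σ p·log₂(p/q).
  0.42·log₂(0.42/0.38) = 0.06064
  0.19·log₂(0.19/0.30) = -0.12520
  0.38·log₂(0.38/0.31) = 0.11162
  0.01·log₂(0.01/0.01) = 0.00000
D(P‖Q) = 0.0471 bits.

0.0471 bits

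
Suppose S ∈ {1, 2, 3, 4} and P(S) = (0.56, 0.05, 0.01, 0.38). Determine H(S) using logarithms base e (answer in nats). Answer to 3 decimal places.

H(S) = −Σ p·ln p.
  −(0.56)·ln(0.56) = 0.3247
  −(0.05)·ln(0.05) = 0.1498
  −(0.01)·ln(0.01) = 0.0461
  −(0.38)·ln(0.38) = 0.3677
Sum: 0.3247 + 0.1498 + 0.0461 + 0.3677 = 0.888 nats.

0.888 nats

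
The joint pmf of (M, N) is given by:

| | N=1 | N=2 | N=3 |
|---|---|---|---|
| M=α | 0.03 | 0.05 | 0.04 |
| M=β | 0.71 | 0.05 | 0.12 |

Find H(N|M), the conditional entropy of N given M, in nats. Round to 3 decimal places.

0.664 nats

Chain rule: H(N|M) = H(M,N) − H(M).
Marginals: p(M) = (0.1200, 0.8800), p(N) = (0.7400, 0.1000, 0.1600).
H(M,N) = 1.0311 nats; H(M) = 0.3669 nats.
H(N|M) = 1.0311 − 0.3669 = 0.664 nats.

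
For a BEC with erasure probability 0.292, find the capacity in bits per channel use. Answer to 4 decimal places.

Binary erasure channel: capacity C = 1 − ε.
C = 1 − 0.292 = 0.7080 bits per channel use.

0.7080 bits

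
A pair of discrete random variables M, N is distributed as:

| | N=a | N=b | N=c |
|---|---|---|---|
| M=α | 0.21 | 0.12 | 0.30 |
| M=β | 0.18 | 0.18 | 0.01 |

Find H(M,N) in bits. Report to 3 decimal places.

2.318 bits

H(M,N) = −Σ p(x,y)·log₂ p(x,y) over all 6 cells.
  cell (α,a): −0.21·log₂0.21 = 0.4728
  cell (α,b): −0.12·log₂0.12 = 0.3671
  cell (α,c): −0.30·log₂0.30 = 0.5211
  cell (β,a): −0.18·log₂0.18 = 0.4453
  cell (β,b): −0.18·log₂0.18 = 0.4453
  cell (β,c): −0.01·log₂0.01 = 0.0664
Sum = 2.318 bits.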